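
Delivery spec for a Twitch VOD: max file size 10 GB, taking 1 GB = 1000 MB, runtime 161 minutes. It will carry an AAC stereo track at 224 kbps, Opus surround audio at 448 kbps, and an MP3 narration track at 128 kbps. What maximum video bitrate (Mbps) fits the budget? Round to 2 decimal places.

Budget: 10 GB = 80000.0 Mb.
161 min = 9660 s
Total bitrate budget: 80000.0 Mb / 9660 s = 8.282 Mbps.
Audio total: 224 + 448 + 128 = 800 kbps = 0.800 Mbps.
Video: 8.282 − 0.800 = 7.482 Mbps.

7.48 Mbps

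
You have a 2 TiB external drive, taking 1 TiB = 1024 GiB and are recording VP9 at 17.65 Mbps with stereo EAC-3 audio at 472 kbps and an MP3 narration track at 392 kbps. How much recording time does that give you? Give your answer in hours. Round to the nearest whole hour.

264 hours

Audio total: 472 + 392 = 864 kbps = 0.864 Mbps.
Total bitrate: 17.65 + 0.864 = 18.514 Mbps.
Capacity: 2 TiB = 17,592,186 Mb.
Recording time: 17,592,186 / 18.514 = 950,210 s ≈ 264 hours.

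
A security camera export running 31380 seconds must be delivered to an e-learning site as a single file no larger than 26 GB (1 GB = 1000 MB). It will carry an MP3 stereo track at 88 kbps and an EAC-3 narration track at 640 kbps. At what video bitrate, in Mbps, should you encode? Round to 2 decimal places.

Budget: 26 GB = 208000.0 Mb.
Total bitrate budget: 208000.0 Mb / 31380 s = 6.628 Mbps.
Audio total: 88 + 640 = 728 kbps = 0.728 Mbps.
Video: 6.628 − 0.728 = 5.900 Mbps.

5.90 Mbps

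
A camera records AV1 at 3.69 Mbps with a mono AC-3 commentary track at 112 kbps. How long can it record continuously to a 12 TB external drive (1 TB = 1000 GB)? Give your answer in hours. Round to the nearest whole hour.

Audio: 112 kbps = 0.112 Mbps.
Total bitrate: 3.69 + 0.112 = 3.802 Mbps.
Capacity: 12 TB = 96,000,000 Mb.
Recording time: 96,000,000 / 3.802 = 25,249,868 s ≈ 7,014 hours.

7014 hours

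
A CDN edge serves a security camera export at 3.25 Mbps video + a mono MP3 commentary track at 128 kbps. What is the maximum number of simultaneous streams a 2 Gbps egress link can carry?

592

Audio: 128 kbps = 0.128 Mbps.
Per-viewer media rate: 3.378 Mbps.
2 Gbps = 2,000 Mbps; 2,000 / 3.378 = 592.07 → 592 viewers.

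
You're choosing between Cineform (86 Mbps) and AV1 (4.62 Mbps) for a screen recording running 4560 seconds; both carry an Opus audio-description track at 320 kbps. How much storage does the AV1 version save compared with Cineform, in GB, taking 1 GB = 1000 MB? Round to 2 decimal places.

Audio: 320 kbps = 0.320 Mbps.
Cineform: 86.320 Mbps × 4560 s = 393619.2 Mb = 49.202 GB.
AV1: 4.940 Mbps × 4560 s = 22526.4 Mb = 2.816 GB.
Saving: 49.202 − 2.816 = 46.387 GB.

46.39 GB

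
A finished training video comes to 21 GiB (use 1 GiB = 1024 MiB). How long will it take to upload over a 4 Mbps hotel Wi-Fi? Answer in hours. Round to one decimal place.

12.5 hours

File: 21 GiB = 180388.6 Mb.
At 4 Mbps: 180388.6 / 4 = 45097.2 s ≈ 12.5 hours.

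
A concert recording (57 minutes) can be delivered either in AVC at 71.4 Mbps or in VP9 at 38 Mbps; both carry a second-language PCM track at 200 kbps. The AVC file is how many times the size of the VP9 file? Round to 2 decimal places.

1.87

57 min = 3420 s
Audio: 200 kbps = 0.200 Mbps.
AVC: 71.600 Mbps × 3420 s = 244872.0 Mb = 30.609 GB.
VP9: 38.200 Mbps × 3420 s = 130644.0 Mb = 16.331 GB.
Ratio: 30.609 / 16.331 = 1.874.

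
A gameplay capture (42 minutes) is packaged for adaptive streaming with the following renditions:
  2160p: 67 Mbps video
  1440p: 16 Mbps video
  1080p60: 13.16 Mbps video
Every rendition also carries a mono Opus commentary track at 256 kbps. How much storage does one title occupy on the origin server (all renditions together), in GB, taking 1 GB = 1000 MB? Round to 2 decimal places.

30.53 GB

42 min = 2520 s
Audio: 256 kbps = 0.256 Mbps.
Sum of rendition bitrates: (67+0.256) + (16+0.256) + (13.16+0.256) = 96.928 Mbps.
× 2520 s = 244,259 Mb = 30,532 MB = 30.53 GB.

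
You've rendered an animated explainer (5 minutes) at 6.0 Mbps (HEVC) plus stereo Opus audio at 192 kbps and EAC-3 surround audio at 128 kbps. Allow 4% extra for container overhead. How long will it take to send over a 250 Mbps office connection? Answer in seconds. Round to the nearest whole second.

8 seconds

5 min = 300 s
Audio total: 192 + 128 = 320 kbps = 0.320 Mbps.
Total bitrate: 6.320 Mbps.
File: 6.320 Mbps × 300 s = 1896.0 Mb.
With 4% container overhead: ×1.04. → 1971.8 Mb.
At 250 Mbps: 1971.8 / 250 = 7.9 s ≈ 7.89 seconds.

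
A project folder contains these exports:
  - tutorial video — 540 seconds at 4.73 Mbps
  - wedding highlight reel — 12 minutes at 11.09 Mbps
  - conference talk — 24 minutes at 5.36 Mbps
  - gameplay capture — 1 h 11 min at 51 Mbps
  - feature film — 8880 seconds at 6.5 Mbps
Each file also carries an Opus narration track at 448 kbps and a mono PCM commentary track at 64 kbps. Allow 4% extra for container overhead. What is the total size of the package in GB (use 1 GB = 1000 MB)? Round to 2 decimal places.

39.18 GB

Audio total: 448 + 64 = 512 kbps = 0.512 Mbps.
tutorial video: 5.242 Mbps × 540 s × 1.04 = 2943.9 Mb
wedding highlight reel: 11.602 Mbps × 720 s × 1.04 = 8687.6 Mb
conference talk: 5.872 Mbps × 1440 s × 1.04 = 8793.9 Mb
gameplay capture: 51.512 Mbps × 4260 s × 1.04 = 228218.8 Mb
feature film: 7.012 Mbps × 8880 s × 1.04 = 64757.2 Mb
Total: 313401.4 Mb = 39175.2 MB.
= 39.18 GB.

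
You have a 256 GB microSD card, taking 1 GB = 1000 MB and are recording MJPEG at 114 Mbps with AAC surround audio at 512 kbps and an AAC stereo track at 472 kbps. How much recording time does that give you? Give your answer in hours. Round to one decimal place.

Audio total: 512 + 472 = 984 kbps = 0.984 Mbps.
Total bitrate: 114 + 0.984 = 114.984 Mbps.
Capacity: 256 GB = 2,048,000 Mb.
Recording time: 2,048,000 / 114.984 = 17,811 s ≈ 4.95 hours.

4.9 hours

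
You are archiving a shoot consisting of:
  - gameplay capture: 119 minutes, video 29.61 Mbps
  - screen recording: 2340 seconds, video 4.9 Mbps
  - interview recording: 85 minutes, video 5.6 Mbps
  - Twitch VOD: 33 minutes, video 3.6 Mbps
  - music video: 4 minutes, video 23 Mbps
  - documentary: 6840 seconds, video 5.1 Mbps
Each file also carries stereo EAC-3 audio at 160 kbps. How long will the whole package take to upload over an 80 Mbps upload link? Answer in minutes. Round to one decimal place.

Audio: 160 kbps = 0.160 Mbps.
gameplay capture: 29.770 Mbps × 7140 s = 212557.8 Mb
screen recording: 5.060 Mbps × 2340 s = 11840.4 Mb
interview recording: 5.760 Mbps × 5100 s = 29376.0 Mb
Twitch VOD: 3.760 Mbps × 1980 s = 7444.8 Mb
music video: 23.160 Mbps × 240 s = 5558.4 Mb
documentary: 5.260 Mbps × 6840 s = 35978.4 Mb
Total: 302755.8 Mb = 37844.5 MB.
At 80 Mbps: 302755.8 / 80 = 3784 s ≈ 63.1 minutes.

63.1 minutes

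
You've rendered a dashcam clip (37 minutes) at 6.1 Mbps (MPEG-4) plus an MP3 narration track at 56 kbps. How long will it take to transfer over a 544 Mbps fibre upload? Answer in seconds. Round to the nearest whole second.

25 seconds

37 min = 2220 s
Audio: 56 kbps = 0.056 Mbps.
Total bitrate: 6.156 Mbps.
File: 6.156 Mbps × 2220 s = 13666.3 Mb.
At 544 Mbps: 13666.3 / 544 = 25.1 s ≈ 25.1 seconds.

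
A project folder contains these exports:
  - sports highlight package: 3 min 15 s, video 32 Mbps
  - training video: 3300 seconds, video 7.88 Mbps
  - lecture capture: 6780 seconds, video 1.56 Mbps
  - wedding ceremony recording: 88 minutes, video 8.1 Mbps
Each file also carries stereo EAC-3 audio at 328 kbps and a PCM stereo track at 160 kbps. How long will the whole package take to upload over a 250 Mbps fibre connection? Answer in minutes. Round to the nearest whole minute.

6 minutes

Audio total: 328 + 160 = 488 kbps = 0.488 Mbps.
sports highlight package: 32.488 Mbps × 195 s = 6335.2 Mb
training video: 8.368 Mbps × 3300 s = 27614.4 Mb
lecture capture: 2.048 Mbps × 6780 s = 13885.4 Mb
wedding ceremony recording: 8.588 Mbps × 5280 s = 45344.6 Mb
Total: 93179.6 Mb = 11647.5 MB.
At 250 Mbps: 93179.6 / 250 = 373 s ≈ 6.21 minutes.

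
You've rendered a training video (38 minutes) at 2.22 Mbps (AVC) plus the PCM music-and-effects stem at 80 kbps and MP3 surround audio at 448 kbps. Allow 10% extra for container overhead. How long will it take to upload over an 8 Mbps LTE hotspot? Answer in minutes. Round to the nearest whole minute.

14 minutes

38 min = 2280 s
Audio total: 80 + 448 = 528 kbps = 0.528 Mbps.
Total bitrate: 2.748 Mbps.
File: 2.748 Mbps × 2280 s = 6265.4 Mb.
With 10% container overhead: ×1.10. → 6892.0 Mb.
At 8 Mbps: 6892.0 / 8 = 861.5 s ≈ 14.4 minutes.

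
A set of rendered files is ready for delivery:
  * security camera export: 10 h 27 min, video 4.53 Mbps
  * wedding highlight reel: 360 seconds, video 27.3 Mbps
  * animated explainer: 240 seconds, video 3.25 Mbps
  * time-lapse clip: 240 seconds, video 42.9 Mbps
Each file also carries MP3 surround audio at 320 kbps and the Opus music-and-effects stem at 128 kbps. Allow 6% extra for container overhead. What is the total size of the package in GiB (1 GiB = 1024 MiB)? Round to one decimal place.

Audio total: 320 + 128 = 448 kbps = 0.448 Mbps.
security camera export: 4.978 Mbps × 37620 s × 1.06 = 198508.7 Mb
wedding highlight reel: 27.748 Mbps × 360 s × 1.06 = 10588.6 Mb
animated explainer: 3.698 Mbps × 240 s × 1.06 = 940.8 Mb
time-lapse clip: 43.348 Mbps × 240 s × 1.06 = 11027.7 Mb
Total: 221065.8 Mb = 27633.2 MB.
= 25.74 GiB.

25.7 GiB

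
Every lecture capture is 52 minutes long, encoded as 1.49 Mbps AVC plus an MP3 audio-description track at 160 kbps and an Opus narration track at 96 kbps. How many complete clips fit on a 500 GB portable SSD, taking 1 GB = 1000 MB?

734

52 min = 3120 s
Audio total: 160 + 96 = 256 kbps = 0.256 Mbps.
Total bitrate: 1.746 Mbps.
Per item: 1.746 Mbps × 3120 s = 5,448 Mb = 680.9 MB.
Capacity: 500 GB = 4,000,000 Mb; 734.28 items → 734 complete.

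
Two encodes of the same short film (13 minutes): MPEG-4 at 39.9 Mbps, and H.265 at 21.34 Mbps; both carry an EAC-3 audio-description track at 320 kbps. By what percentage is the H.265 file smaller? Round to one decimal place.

13 min = 780 s
Audio: 320 kbps = 0.320 Mbps.
MPEG-4: 40.220 Mbps × 780 s = 31371.6 Mb = 3.921 GB.
H.265: 21.660 Mbps × 780 s = 16894.8 Mb = 2.112 GB.
Reduction: (1 − 2.112/3.921) × 100 = 46.15%.

46.1%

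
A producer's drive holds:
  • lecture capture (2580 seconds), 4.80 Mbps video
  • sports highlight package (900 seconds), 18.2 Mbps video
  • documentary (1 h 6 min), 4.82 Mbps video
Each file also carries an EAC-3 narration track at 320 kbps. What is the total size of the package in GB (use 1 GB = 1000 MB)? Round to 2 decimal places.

Audio: 320 kbps = 0.320 Mbps.
lecture capture: 5.120 Mbps × 2580 s = 13209.6 Mb
sports highlight package: 18.520 Mbps × 900 s = 16668.0 Mb
documentary: 5.140 Mbps × 3960 s = 20354.4 Mb
Total: 50232.0 Mb = 6279.0 MB.
= 6.279 GB.

6.28 GB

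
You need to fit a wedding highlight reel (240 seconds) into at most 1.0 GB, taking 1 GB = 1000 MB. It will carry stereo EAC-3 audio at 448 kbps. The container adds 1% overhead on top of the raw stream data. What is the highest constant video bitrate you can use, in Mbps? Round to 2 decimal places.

Budget: 1.0 GB = 8000.0 Mb.
Stream payload after overhead: 8000.0 / 1.01 = 7920.8 Mb.
Total bitrate budget: 7920.8 Mb / 240 s = 33.003 Mbps.
Audio: 448 kbps = 0.448 Mbps.
Video: 33.003 − 0.448 = 32.555 Mbps.

32.56 Mbps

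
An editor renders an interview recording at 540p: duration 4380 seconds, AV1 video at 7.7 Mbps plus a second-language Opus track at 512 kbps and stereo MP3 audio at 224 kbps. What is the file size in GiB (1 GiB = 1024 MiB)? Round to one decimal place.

4.3 GiB

Audio total: 512 + 224 = 736 kbps = 0.736 Mbps.
Total bitrate: 7.7 + 0.736 = 8.436 Mbps.
Stream data: 8.436 Mbps × 4380 s = 36949.7 Mb.
36,950 Mb = 4,618,710,000 bytes ÷ 1,073,741,824 = 4.302 GiB.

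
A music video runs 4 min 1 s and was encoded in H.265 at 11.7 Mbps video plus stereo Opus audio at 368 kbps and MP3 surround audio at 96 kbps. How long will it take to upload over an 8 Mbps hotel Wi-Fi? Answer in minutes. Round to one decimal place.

4 min 1 s = 241 s
Audio total: 368 + 96 = 464 kbps = 0.464 Mbps.
Total bitrate: 12.164 Mbps.
File: 12.164 Mbps × 241 s = 2931.5 Mb.
At 8 Mbps: 2931.5 / 8 = 366.4 s ≈ 6.11 minutes.

6.1 minutes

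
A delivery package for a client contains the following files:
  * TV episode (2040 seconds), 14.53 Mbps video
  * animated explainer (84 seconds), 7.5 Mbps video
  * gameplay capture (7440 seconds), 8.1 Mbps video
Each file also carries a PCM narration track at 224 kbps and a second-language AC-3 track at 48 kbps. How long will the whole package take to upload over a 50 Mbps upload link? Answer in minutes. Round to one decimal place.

Audio total: 224 + 48 = 272 kbps = 0.272 Mbps.
TV episode: 14.802 Mbps × 2040 s = 30196.1 Mb
animated explainer: 7.772 Mbps × 84 s = 652.8 Mb
gameplay capture: 8.372 Mbps × 7440 s = 62287.7 Mb
Total: 93136.6 Mb = 11642.1 MB.
At 50 Mbps: 93136.6 / 50 = 1863 s ≈ 31 minutes.

31.0 minutes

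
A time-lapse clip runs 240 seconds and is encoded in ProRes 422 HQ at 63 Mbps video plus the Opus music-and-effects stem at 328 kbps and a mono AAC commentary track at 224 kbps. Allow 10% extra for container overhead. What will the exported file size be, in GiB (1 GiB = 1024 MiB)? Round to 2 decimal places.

1.95 GiB

Audio total: 328 + 224 = 552 kbps = 0.552 Mbps.
Total bitrate: 63 + 0.552 = 63.552 Mbps.
Stream data: 63.552 Mbps × 240 s = 15252.5 Mb.
With 10% container overhead: ×1.10.
16,778 Mb = 2,097,216,000 bytes ÷ 1,073,741,824 = 1.953 GiB.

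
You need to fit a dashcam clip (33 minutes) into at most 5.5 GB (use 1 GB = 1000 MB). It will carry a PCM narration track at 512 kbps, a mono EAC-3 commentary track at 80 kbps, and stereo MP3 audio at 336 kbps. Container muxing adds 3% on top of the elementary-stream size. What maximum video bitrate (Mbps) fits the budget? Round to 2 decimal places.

20.65 Mbps

Budget: 5.5 GB = 44000.0 Mb.
Stream payload after overhead: 44000.0 / 1.03 = 42718.4 Mb.
33 min = 1980 s
Total bitrate budget: 42718.4 Mb / 1980 s = 21.575 Mbps.
Audio total: 512 + 80 + 336 = 928 kbps = 0.928 Mbps.
Video: 21.575 − 0.928 = 20.647 Mbps.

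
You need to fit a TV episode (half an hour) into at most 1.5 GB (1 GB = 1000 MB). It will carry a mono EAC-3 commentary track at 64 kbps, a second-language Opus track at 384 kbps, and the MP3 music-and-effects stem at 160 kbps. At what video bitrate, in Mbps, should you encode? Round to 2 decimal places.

6.06 Mbps

Budget: 1.5 GB = 12000.0 Mb.
30 min = 1800 s
Total bitrate budget: 12000.0 Mb / 1800 s = 6.667 Mbps.
Audio total: 64 + 384 + 160 = 608 kbps = 0.608 Mbps.
Video: 6.667 − 0.608 = 6.059 Mbps.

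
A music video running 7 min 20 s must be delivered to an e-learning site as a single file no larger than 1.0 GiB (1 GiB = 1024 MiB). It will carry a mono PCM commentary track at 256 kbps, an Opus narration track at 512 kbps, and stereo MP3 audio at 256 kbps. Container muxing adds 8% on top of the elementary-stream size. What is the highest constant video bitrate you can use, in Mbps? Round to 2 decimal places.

Budget: 1.0 GiB = 8589.9 Mb.
Stream payload after overhead: 8589.9 / 1.08 = 7953.6 Mb.
7 min 20 s = 440 s
Total bitrate budget: 7953.6 Mb / 440 s = 18.076 Mbps.
Audio total: 256 + 512 + 256 = 1024 kbps = 1.024 Mbps.
Video: 18.076 − 1.024 = 17.052 Mbps.

17.05 Mbps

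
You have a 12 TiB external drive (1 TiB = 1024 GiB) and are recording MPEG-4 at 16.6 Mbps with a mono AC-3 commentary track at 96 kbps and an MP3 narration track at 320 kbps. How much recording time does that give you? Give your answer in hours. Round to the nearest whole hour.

Audio total: 96 + 320 = 416 kbps = 0.416 Mbps.
Total bitrate: 16.6 + 0.416 = 17.016 Mbps.
Capacity: 12 TiB = 105,553,116 Mb.
Recording time: 105,553,116 / 17.016 = 6,203,169 s ≈ 1,723 hours.

1723 hours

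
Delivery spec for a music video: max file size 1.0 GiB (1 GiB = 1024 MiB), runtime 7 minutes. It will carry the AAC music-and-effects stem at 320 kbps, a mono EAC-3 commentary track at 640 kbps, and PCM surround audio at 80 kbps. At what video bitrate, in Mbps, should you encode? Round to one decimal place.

Budget: 1.0 GiB = 8589.9 Mb.
7 min = 420 s
Total bitrate budget: 8589.9 Mb / 420 s = 20.452 Mbps.
Audio total: 320 + 640 + 80 = 1040 kbps = 1.040 Mbps.
Video: 20.452 − 1.040 = 19.412 Mbps.

19.4 Mbps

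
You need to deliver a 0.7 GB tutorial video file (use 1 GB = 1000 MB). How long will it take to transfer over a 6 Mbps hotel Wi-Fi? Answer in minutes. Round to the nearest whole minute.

File: 0.7 GB = 5600.0 Mb.
At 6 Mbps: 5600.0 / 6 = 933.3 s ≈ 15.6 minutes.

16 minutes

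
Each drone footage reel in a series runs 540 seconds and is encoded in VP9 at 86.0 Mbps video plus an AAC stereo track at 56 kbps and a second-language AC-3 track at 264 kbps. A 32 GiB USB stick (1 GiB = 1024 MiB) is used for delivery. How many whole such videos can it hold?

5

Audio total: 56 + 264 = 320 kbps = 0.320 Mbps.
Total bitrate: 86.320 Mbps.
Per item: 86.320 Mbps × 540 s = 46,613 Mb = 5,827 MB.
Capacity: 32 GiB = 274,878 Mb; 5.90 items → 5 complete.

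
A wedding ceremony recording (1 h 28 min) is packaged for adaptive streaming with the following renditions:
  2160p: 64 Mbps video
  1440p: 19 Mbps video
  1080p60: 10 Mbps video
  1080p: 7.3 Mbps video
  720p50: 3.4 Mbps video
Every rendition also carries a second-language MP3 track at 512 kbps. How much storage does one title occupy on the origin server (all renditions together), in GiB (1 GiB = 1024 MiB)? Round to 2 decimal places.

1 h 28 min = 88 min = 5280 s
Audio: 512 kbps = 0.512 Mbps.
Sum of rendition bitrates: (64+0.512) + (19+0.512) + (10+0.512) + (7.3+0.512) + (3.4+0.512) = 106.260 Mbps.
× 5280 s = 561,053 Mb = 70,132 MB = 65.32 GiB.

65.32 GiB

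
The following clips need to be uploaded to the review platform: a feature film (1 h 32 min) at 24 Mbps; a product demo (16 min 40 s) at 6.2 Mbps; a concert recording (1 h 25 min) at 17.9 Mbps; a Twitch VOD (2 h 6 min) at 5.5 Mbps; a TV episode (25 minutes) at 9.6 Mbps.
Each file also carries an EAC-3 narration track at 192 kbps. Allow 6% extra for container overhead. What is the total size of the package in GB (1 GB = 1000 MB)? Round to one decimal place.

38.4 GB

Audio: 192 kbps = 0.192 Mbps.
feature film: 24.192 Mbps × 5520 s × 1.06 = 141552.2 Mb
product demo: 6.392 Mbps × 1000 s × 1.06 = 6775.5 Mb
concert recording: 18.092 Mbps × 5100 s × 1.06 = 97805.4 Mb
Twitch VOD: 5.692 Mbps × 7560 s × 1.06 = 45613.4 Mb
TV episode: 9.792 Mbps × 1500 s × 1.06 = 15569.3 Mb
Total: 307315.8 Mb = 38414.5 MB.
= 38.41 GB.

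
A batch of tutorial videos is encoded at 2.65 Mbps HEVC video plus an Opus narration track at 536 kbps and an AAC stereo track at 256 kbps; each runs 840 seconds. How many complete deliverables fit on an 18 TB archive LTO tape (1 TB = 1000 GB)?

49804

Audio total: 536 + 256 = 792 kbps = 0.792 Mbps.
Total bitrate: 3.442 Mbps.
Per item: 3.442 Mbps × 840 s = 2,891 Mb = 361.4 MB.
Capacity: 18 TB = 144,000,000 Mb; 49804.93 items → 49804 complete.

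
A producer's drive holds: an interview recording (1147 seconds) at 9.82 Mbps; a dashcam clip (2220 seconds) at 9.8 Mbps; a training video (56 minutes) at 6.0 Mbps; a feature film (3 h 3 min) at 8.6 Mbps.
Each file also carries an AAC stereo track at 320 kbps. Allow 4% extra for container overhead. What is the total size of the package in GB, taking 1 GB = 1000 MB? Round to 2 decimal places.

Audio: 320 kbps = 0.320 Mbps.
interview recording: 10.140 Mbps × 1147 s × 1.04 = 12095.8 Mb
dashcam clip: 10.120 Mbps × 2220 s × 1.04 = 23365.1 Mb
training video: 6.320 Mbps × 3360 s × 1.04 = 22084.6 Mb
feature film: 8.920 Mbps × 10980 s × 1.04 = 101859.3 Mb
Total: 159404.7 Mb = 19925.6 MB.
= 19.93 GB.

19.93 GB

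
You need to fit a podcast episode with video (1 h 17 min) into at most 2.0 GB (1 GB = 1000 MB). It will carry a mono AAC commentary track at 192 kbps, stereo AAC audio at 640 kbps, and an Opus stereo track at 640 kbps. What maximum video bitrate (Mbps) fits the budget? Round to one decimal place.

Budget: 2.0 GB = 16000.0 Mb.
1 h 17 min = 77 min = 4620 s
Total bitrate budget: 16000.0 Mb / 4620 s = 3.463 Mbps.
Audio total: 192 + 640 + 640 = 1472 kbps = 1.472 Mbps.
Video: 3.463 − 1.472 = 1.991 Mbps.

2.0 Mbps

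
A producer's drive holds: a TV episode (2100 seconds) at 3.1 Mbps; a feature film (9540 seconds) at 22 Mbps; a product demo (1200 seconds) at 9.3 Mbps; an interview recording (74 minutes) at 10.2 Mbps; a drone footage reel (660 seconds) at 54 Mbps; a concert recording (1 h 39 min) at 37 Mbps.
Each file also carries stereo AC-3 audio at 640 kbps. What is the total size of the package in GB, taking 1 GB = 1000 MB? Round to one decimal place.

67.9 GB

Audio: 640 kbps = 0.640 Mbps.
TV episode: 3.740 Mbps × 2100 s = 7854.0 Mb
feature film: 22.640 Mbps × 9540 s = 215985.6 Mb
product demo: 9.940 Mbps × 1200 s = 11928.0 Mb
interview recording: 10.840 Mbps × 4440 s = 48129.6 Mb
drone footage reel: 54.640 Mbps × 660 s = 36062.4 Mb
concert recording: 37.640 Mbps × 5940 s = 223581.6 Mb
Total: 543541.2 Mb = 67942.6 MB.
= 67.94 GB.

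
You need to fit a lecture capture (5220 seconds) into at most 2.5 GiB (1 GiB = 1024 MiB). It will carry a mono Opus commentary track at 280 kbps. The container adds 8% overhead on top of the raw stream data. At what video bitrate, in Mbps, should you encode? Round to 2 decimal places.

Budget: 2.5 GiB = 21474.8 Mb.
Stream payload after overhead: 21474.8 / 1.08 = 19884.1 Mb.
Total bitrate budget: 19884.1 Mb / 5220 s = 3.809 Mbps.
Audio: 280 kbps = 0.280 Mbps.
Video: 3.809 − 0.280 = 3.529 Mbps.

3.53 Mbps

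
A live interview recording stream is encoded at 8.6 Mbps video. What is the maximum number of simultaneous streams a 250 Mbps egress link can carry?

250 Mbps = 250.0 Mbps; 250.0 / 8.600 = 29.07 → 29 viewers.

29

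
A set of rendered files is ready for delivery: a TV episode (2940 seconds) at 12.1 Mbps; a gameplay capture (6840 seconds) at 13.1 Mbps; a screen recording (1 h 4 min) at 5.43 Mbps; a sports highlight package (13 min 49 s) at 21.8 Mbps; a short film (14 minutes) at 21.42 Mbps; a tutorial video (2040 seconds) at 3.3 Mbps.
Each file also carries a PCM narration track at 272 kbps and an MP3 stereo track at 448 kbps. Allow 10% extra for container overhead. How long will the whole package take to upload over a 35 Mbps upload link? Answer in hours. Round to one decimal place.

1.8 hours

Audio total: 272 + 448 = 720 kbps = 0.720 Mbps.
TV episode: 12.820 Mbps × 2940 s × 1.10 = 41459.9 Mb
gameplay capture: 13.820 Mbps × 6840 s × 1.10 = 103981.7 Mb
screen recording: 6.150 Mbps × 3840 s × 1.10 = 25977.6 Mb
sports highlight package: 22.520 Mbps × 829 s × 1.10 = 20536.0 Mb
short film: 22.140 Mbps × 840 s × 1.10 = 20457.4 Mb
tutorial video: 4.020 Mbps × 2040 s × 1.10 = 9020.9 Mb
Total: 221433.4 Mb = 27679.2 MB.
At 35 Mbps: 221433.4 / 35 = 6327 s ≈ 1.76 hours.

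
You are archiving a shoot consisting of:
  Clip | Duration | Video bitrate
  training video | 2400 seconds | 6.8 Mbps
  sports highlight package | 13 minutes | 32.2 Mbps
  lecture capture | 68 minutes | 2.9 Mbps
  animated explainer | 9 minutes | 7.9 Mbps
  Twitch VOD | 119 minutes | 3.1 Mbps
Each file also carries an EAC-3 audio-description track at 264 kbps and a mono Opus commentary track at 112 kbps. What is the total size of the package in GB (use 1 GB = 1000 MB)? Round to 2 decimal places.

10.66 GB

Audio total: 264 + 112 = 376 kbps = 0.376 Mbps.
training video: 7.176 Mbps × 2400 s = 17222.4 Mb
sports highlight package: 32.576 Mbps × 780 s = 25409.3 Mb
lecture capture: 3.276 Mbps × 4080 s = 13366.1 Mb
animated explainer: 8.276 Mbps × 540 s = 4469.0 Mb
Twitch VOD: 3.476 Mbps × 7140 s = 24818.6 Mb
Total: 85285.4 Mb = 10660.7 MB.
= 10.66 GB.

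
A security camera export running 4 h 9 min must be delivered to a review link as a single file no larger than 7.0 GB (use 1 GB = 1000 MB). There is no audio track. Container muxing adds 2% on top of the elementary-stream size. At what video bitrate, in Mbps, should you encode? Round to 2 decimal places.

Budget: 7.0 GB = 56000.0 Mb.
Stream payload after overhead: 56000.0 / 1.02 = 54902.0 Mb.
4 h 9 min = 249 min = 14940 s
Total bitrate budget: 54902.0 Mb / 14940 s = 3.675 Mbps.

3.67 Mbps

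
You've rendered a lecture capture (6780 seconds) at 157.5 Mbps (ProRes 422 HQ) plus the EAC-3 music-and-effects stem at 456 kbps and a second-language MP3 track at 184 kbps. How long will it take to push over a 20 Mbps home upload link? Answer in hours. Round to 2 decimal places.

14.89 hours

Audio total: 456 + 184 = 640 kbps = 0.640 Mbps.
Total bitrate: 158.140 Mbps.
File: 158.140 Mbps × 6780 s = 1072189.2 Mb.
At 20 Mbps: 1072189.2 / 20 = 53609.5 s ≈ 14.9 hours.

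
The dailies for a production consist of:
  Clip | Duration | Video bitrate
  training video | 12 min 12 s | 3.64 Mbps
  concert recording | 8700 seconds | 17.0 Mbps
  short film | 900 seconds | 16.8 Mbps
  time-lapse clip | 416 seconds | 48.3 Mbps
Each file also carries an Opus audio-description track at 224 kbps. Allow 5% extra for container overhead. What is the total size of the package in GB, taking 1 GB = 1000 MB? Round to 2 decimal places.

24.70 GB

Audio: 224 kbps = 0.224 Mbps.
training video: 3.864 Mbps × 732 s × 1.05 = 2969.9 Mb
concert recording: 17.224 Mbps × 8700 s × 1.05 = 157341.2 Mb
short film: 17.024 Mbps × 900 s × 1.05 = 16087.7 Mb
time-lapse clip: 48.524 Mbps × 416 s × 1.05 = 21195.3 Mb
Total: 197594.1 Mb = 24699.3 MB.
= 24.70 GB.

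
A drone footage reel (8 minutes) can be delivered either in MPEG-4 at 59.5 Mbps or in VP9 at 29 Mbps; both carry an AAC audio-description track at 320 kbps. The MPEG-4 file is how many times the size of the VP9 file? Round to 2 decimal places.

8 min = 480 s
Audio: 320 kbps = 0.320 Mbps.
MPEG-4: 59.820 Mbps × 480 s = 28713.6 Mb = 3.589 GB.
VP9: 29.320 Mbps × 480 s = 14073.6 Mb = 1.759 GB.
Ratio: 3.589 / 1.759 = 2.040.

2.04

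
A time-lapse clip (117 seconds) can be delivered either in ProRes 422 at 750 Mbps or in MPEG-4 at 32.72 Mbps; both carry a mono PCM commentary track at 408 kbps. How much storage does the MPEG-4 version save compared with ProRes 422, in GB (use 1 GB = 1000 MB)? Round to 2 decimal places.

Audio: 408 kbps = 0.408 Mbps.
ProRes 422: 750.408 Mbps × 117 s = 87797.7 Mb = 10.975 GB.
MPEG-4: 33.128 Mbps × 117 s = 3876.0 Mb = 0.484 GB.
Saving: 10.975 − 0.484 = 10.490 GB.

10.49 GB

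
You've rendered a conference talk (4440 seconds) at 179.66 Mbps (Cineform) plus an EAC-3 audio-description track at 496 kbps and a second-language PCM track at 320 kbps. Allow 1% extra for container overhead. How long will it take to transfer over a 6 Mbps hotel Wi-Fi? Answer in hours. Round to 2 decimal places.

Audio total: 496 + 320 = 816 kbps = 0.816 Mbps.
Total bitrate: 180.476 Mbps.
File: 180.476 Mbps × 4440 s = 801313.4 Mb.
With 1% container overhead: ×1.01. → 809326.6 Mb.
At 6 Mbps: 809326.6 / 6 = 134887.8 s ≈ 37.5 hours.

37.47 hours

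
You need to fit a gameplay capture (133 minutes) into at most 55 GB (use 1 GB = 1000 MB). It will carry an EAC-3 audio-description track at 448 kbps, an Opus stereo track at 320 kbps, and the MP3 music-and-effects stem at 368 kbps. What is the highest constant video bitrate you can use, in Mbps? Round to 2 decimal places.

54.00 Mbps

Budget: 55 GB = 440000.0 Mb.
133 min = 7980 s
Total bitrate budget: 440000.0 Mb / 7980 s = 55.138 Mbps.
Audio total: 448 + 320 + 368 = 1136 kbps = 1.136 Mbps.
Video: 55.138 − 1.136 = 54.002 Mbps.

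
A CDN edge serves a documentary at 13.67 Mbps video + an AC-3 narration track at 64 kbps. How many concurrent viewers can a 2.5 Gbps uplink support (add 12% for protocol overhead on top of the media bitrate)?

Audio: 64 kbps = 0.064 Mbps.
Per-viewer media rate: 13.734 Mbps.
On the wire with 12% overhead: 15.382 Mbps.
2.5 Gbps = 2,500 Mbps; 2,500 / 15.382 = 162.53 → 162 viewers.

162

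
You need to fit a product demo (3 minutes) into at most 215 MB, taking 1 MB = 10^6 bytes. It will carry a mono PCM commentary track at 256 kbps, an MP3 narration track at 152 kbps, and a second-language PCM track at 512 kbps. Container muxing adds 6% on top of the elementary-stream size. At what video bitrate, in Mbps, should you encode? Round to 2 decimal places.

Budget: 215 MB = 1720.0 Mb.
Stream payload after overhead: 1720.0 / 1.06 = 1622.6 Mb.
3 min = 180 s
Total bitrate budget: 1622.6 Mb / 180 s = 9.015 Mbps.
Audio total: 256 + 152 + 512 = 920 kbps = 0.920 Mbps.
Video: 9.015 − 0.920 = 8.095 Mbps.

8.09 Mbps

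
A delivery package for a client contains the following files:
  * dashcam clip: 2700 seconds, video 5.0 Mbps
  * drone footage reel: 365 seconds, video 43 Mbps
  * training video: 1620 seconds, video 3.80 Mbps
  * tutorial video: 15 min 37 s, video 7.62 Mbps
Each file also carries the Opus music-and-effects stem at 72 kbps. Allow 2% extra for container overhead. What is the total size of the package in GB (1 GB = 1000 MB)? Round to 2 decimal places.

5.47 GB

Audio: 72 kbps = 0.072 Mbps.
dashcam clip: 5.072 Mbps × 2700 s × 1.02 = 13968.3 Mb
drone footage reel: 43.072 Mbps × 365 s × 1.02 = 16035.7 Mb
training video: 3.872 Mbps × 1620 s × 1.02 = 6398.1 Mb
tutorial video: 7.692 Mbps × 937 s × 1.02 = 7351.6 Mb
Total: 43753.6 Mb = 5469.2 MB.
= 5.469 GB.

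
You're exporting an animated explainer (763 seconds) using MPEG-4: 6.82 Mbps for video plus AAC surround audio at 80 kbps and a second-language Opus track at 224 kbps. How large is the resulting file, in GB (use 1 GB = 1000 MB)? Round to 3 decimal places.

0.679 GB

Audio total: 80 + 224 = 304 kbps = 0.304 Mbps.
Total bitrate: 6.82 + 0.304 = 7.124 Mbps.
Stream data: 7.124 Mbps × 763 s = 5435.6 Mb.
5,436 Mb ÷ 8 = 679.5 MB → 0.6795 GB.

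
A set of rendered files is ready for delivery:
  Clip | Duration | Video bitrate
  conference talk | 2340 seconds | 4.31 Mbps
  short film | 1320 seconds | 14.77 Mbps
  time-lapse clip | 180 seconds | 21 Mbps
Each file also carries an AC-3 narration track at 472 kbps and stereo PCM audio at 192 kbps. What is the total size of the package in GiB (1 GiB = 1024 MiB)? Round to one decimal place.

4.2 GiB

Audio total: 472 + 192 = 664 kbps = 0.664 Mbps.
conference talk: 4.974 Mbps × 2340 s = 11639.2 Mb
short film: 15.434 Mbps × 1320 s = 20372.9 Mb
time-lapse clip: 21.664 Mbps × 180 s = 3899.5 Mb
Total: 35911.6 Mb = 4488.9 MB.
= 4.181 GiB.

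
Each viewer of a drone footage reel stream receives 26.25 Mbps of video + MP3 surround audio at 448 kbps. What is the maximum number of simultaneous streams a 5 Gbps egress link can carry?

187

Audio: 448 kbps = 0.448 Mbps.
Per-viewer media rate: 26.698 Mbps.
5 Gbps = 5,000 Mbps; 5,000 / 26.698 = 187.28 → 187 viewers.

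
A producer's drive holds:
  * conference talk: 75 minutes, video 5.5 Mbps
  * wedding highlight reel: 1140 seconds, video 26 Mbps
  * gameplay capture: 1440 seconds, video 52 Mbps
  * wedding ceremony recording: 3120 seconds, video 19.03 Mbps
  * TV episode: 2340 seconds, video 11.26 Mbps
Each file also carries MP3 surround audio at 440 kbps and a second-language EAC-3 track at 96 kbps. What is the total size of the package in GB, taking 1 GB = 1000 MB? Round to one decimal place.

27.7 GB

Audio total: 440 + 96 = 536 kbps = 0.536 Mbps.
conference talk: 6.036 Mbps × 4500 s = 27162.0 Mb
wedding highlight reel: 26.536 Mbps × 1140 s = 30251.0 Mb
gameplay capture: 52.536 Mbps × 1440 s = 75651.8 Mb
wedding ceremony recording: 19.566 Mbps × 3120 s = 61045.9 Mb
TV episode: 11.796 Mbps × 2340 s = 27602.6 Mb
Total: 221713.4 Mb = 27714.2 MB.
= 27.71 GB.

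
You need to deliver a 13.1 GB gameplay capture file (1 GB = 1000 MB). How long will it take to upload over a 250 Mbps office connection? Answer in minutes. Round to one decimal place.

File: 13.1 GB = 104800.0 Mb.
At 250 Mbps: 104800.0 / 250 = 419.2 s ≈ 6.99 minutes.

7.0 minutes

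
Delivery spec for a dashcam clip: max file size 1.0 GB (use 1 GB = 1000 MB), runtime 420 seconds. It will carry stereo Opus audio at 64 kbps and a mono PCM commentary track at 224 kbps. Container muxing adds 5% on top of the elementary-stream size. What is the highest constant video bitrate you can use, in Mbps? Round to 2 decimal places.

Budget: 1.0 GB = 8000.0 Mb.
Stream payload after overhead: 8000.0 / 1.05 = 7619.0 Mb.
Total bitrate budget: 7619.0 Mb / 420 s = 18.141 Mbps.
Audio total: 64 + 224 = 288 kbps = 0.288 Mbps.
Video: 18.141 − 0.288 = 17.853 Mbps.

17.85 Mbps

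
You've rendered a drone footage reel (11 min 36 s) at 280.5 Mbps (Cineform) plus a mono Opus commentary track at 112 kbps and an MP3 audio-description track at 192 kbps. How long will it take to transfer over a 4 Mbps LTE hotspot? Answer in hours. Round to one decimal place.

13.6 hours

11 min 36 s = 696 s
Audio total: 112 + 192 = 304 kbps = 0.304 Mbps.
Total bitrate: 280.804 Mbps.
File: 280.804 Mbps × 696 s = 195439.6 Mb.
At 4 Mbps: 195439.6 / 4 = 48859.9 s ≈ 13.6 hours.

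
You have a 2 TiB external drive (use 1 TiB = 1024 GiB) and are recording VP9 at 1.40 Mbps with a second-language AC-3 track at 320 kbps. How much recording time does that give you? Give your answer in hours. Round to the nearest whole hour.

Audio: 320 kbps = 0.320 Mbps.
Total bitrate: 1.40 + 0.320 = 1.720 Mbps.
Capacity: 2 TiB = 17,592,186 Mb.
Recording time: 17,592,186 / 1.720 = 10,228,015 s ≈ 2,841 hours.

2841 hours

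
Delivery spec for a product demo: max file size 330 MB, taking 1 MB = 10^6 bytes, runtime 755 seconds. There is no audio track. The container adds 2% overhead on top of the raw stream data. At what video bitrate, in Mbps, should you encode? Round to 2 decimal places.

3.43 Mbps

Budget: 330 MB = 2640.0 Mb.
Stream payload after overhead: 2640.0 / 1.02 = 2588.2 Mb.
Total bitrate budget: 2588.2 Mb / 755 s = 3.428 Mbps.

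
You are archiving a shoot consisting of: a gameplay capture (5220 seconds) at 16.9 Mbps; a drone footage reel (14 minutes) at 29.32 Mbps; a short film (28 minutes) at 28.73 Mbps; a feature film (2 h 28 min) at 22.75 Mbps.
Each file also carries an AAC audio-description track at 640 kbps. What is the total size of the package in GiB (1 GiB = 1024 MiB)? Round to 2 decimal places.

Audio: 640 kbps = 0.640 Mbps.
gameplay capture: 17.540 Mbps × 5220 s = 91558.8 Mb
drone footage reel: 29.960 Mbps × 840 s = 25166.4 Mb
short film: 29.370 Mbps × 1680 s = 49341.6 Mb
feature film: 23.390 Mbps × 8880 s = 207703.2 Mb
Total: 373770.0 Mb = 46721.2 MB.
= 43.51 GiB.

43.51 GiB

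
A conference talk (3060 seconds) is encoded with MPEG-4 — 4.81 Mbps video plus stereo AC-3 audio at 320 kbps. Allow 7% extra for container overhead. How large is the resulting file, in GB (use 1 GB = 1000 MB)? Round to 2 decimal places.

Audio: 320 kbps = 0.320 Mbps.
Total bitrate: 4.81 + 0.320 = 5.130 Mbps.
Stream data: 5.130 Mbps × 3060 s = 15697.8 Mb.
With 7% container overhead: ×1.07.
16,797 Mb ÷ 8 = 2,100 MB → 2.100 GB.

2.10 GB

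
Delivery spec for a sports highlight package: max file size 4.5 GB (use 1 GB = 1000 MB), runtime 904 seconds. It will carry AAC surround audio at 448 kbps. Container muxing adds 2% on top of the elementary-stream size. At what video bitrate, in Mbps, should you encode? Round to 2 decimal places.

38.59 Mbps

Budget: 4.5 GB = 36000.0 Mb.
Stream payload after overhead: 36000.0 / 1.02 = 35294.1 Mb.
Total bitrate budget: 35294.1 Mb / 904 s = 39.042 Mbps.
Audio: 448 kbps = 0.448 Mbps.
Video: 39.042 − 0.448 = 38.594 Mbps.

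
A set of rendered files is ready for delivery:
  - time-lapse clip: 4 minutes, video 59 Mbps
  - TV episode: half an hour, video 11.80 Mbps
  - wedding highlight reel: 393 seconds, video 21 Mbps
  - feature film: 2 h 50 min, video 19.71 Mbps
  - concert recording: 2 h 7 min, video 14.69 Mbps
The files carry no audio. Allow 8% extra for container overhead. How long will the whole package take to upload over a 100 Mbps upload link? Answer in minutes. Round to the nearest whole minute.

64 minutes

time-lapse clip: 59.000 Mbps × 240 s × 1.08 = 15292.8 Mb
TV episode: 11.800 Mbps × 1800 s × 1.08 = 22939.2 Mb
wedding highlight reel: 21.000 Mbps × 393 s × 1.08 = 8913.2 Mb
feature film: 19.710 Mbps × 10200 s × 1.08 = 217125.4 Mb
concert recording: 14.690 Mbps × 7620 s × 1.08 = 120892.8 Mb
Total: 385163.4 Mb = 48145.4 MB.
At 100 Mbps: 385163.4 / 100 = 3852 s ≈ 64.2 minutes.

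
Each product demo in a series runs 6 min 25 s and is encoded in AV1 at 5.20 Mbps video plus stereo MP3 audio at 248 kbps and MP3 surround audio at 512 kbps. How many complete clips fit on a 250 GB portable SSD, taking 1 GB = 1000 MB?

6 min 25 s = 385 s
Audio total: 248 + 512 = 760 kbps = 0.760 Mbps.
Total bitrate: 5.960 Mbps.
Per item: 5.960 Mbps × 385 s = 2,295 Mb = 286.8 MB.
Capacity: 250 GB = 2,000,000 Mb; 871.61 items → 871 complete.

871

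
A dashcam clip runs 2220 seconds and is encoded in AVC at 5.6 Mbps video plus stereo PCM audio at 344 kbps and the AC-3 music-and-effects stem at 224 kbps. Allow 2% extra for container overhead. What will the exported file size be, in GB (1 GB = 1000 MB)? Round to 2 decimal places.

Audio total: 344 + 224 = 568 kbps = 0.568 Mbps.
Total bitrate: 5.6 + 0.568 = 6.168 Mbps.
Stream data: 6.168 Mbps × 2220 s = 13693.0 Mb.
With 2% container overhead: ×1.02.
13,967 Mb ÷ 8 = 1,746 MB → 1.746 GB.

1.75 GB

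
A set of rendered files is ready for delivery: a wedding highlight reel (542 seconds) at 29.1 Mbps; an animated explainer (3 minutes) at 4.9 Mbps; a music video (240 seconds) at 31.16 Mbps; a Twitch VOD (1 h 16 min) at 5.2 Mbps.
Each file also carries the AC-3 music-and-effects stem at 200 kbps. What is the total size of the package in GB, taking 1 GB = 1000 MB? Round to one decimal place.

Audio: 200 kbps = 0.200 Mbps.
wedding highlight reel: 29.300 Mbps × 542 s = 15880.6 Mb
animated explainer: 5.100 Mbps × 180 s = 918.0 Mb
music video: 31.360 Mbps × 240 s = 7526.4 Mb
Twitch VOD: 5.400 Mbps × 4560 s = 24624.0 Mb
Total: 48949.0 Mb = 6118.6 MB.
= 6.119 GB.

6.1 GB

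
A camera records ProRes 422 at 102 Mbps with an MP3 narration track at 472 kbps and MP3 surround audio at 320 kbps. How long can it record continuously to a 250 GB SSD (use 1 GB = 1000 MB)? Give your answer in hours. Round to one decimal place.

Audio total: 472 + 320 = 792 kbps = 0.792 Mbps.
Total bitrate: 102 + 0.792 = 102.792 Mbps.
Capacity: 250 GB = 2,000,000 Mb.
Recording time: 2,000,000 / 102.792 = 19,457 s ≈ 5.40 hours.

5.4 hours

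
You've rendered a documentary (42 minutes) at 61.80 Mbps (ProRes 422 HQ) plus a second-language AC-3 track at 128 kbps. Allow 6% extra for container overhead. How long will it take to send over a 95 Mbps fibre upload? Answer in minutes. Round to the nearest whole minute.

29 minutes

42 min = 2520 s
Audio: 128 kbps = 0.128 Mbps.
Total bitrate: 61.928 Mbps.
File: 61.928 Mbps × 2520 s = 156058.6 Mb.
With 6% container overhead: ×1.06. → 165422.1 Mb.
At 95 Mbps: 165422.1 / 95 = 1741.3 s ≈ 29 minutes.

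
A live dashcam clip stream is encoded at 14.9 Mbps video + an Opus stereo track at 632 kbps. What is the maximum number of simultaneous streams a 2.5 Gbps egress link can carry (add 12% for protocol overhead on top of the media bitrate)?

143

Audio: 632 kbps = 0.632 Mbps.
Per-viewer media rate: 15.532 Mbps.
On the wire with 12% overhead: 17.396 Mbps.
2.5 Gbps = 2,500 Mbps; 2,500 / 17.396 = 143.71 → 143 viewers.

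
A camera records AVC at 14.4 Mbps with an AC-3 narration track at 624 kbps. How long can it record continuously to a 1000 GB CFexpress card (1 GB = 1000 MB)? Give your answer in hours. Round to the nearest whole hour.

Audio: 624 kbps = 0.624 Mbps.
Total bitrate: 14.4 + 0.624 = 15.024 Mbps.
Capacity: 1000 GB = 8,000,000 Mb.
Recording time: 8,000,000 / 15.024 = 532,481 s ≈ 148 hours.

148 hours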